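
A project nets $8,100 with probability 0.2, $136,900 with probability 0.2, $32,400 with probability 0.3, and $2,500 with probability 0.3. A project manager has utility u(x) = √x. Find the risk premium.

E[u] = 0.2·√8100 + 0.2·√136900 + 0.3·√32400 + 0.3·√2500 = 0.2·90 + 0.2·370 + 0.3·180 + 0.3·50 = 161
CE = (161)² = 25921
Risk premium = EV − CE = 39470 − 25921 = 13549

$13,549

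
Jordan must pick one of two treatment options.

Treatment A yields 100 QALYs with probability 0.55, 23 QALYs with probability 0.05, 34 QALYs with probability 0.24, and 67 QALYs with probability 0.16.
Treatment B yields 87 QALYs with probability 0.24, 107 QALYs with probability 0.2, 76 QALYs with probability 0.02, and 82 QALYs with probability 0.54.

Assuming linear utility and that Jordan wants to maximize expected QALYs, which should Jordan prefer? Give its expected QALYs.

Treatment B (88.08 QALYs)

Treatment A = 0.55 × 100 + 0.05 × 23 + 0.24 × 34 + 0.16 × 67 = 55 + 1.15 + 8.16 + 10.72 = 75.03
Treatment B = 0.24 × 87 + 0.2 × 107 + 0.02 × 76 + 0.54 × 82 = 20.88 + 21.4 + 1.52 + 44.28 = 88.08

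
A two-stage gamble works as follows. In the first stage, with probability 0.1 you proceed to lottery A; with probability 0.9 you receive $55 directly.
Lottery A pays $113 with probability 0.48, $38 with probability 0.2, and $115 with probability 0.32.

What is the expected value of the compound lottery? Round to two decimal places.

EV(A) = 0.48 × 113 + 0.2 × 38 + 0.32 × 115 = 54.24 + 7.6 + 36.8 = 98.64
Branch B: 55 (certain)
Overall = 0.1 × 98.64 + 0.9 × 55 = 9.864 + 49.5 = 59.364

$59.36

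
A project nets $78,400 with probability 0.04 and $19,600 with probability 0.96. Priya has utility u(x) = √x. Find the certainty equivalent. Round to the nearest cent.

E[u] = 0.04·√78400 + 0.96·√19600 = 0.04·280 + 0.96·140 = 145.6
CE = (145.6)² = 21199.36

$21,199.36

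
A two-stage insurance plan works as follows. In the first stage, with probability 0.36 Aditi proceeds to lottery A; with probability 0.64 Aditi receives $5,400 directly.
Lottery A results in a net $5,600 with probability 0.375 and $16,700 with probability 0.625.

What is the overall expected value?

$7,969.50

EV(A) = 0.375 × 5600 + 0.625 × 16700 = 2100 + 10437.5 = 12537.5
Branch B: 5400 (certain)
Overall = 0.36 × 12537.5 + 0.64 × 5400 = 4513.5 + 3456 = 7969.5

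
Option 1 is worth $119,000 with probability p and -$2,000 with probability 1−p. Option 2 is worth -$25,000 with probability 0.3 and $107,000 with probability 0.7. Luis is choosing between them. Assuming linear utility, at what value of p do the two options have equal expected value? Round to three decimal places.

p = 0.574

EV(Option 2) = 0.3 × (-25000) + 0.7 × 107000 = -7500 + 74900 = 67400
p·119000 + (1−p)·(-2000) = 67400
121000p − 2000 = 67400
p = (67400 + 2000) / 121000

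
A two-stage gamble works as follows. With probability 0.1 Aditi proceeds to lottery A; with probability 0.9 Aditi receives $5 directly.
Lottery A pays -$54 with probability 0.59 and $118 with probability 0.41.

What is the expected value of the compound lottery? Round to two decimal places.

$6.15

EV(A) = 0.59 × (-54) + 0.41 × 118 = -31.86 + 48.38 = 16.52
Branch B: 5 (certain)
Overall = 0.1 × 16.52 + 0.9 × 5 = 1.652 + 4.5 = 6.152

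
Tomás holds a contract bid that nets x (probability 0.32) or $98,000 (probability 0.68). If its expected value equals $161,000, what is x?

x = $294,875

0.32·x + 0.68·98000 = 161000
0.32·x = 161000 − 66640 = 94360
x = 94360 / 0.32 = 294875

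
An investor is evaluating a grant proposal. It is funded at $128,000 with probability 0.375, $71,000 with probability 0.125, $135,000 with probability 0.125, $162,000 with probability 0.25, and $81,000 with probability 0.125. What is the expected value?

$124,375

EV = 0.375 × 128000 + 0.125 × 71000 + 0.125 × 135000 + 0.25 × 162000 + 0.125 × 81000 = 48000 + 8875 + 16875 + 40500 + 10125 = 124375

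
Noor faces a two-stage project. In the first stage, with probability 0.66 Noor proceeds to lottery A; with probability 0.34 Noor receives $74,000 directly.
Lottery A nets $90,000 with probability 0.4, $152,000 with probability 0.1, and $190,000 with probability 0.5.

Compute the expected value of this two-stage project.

EV(A) = 0.4 × 90000 + 0.1 × 152000 + 0.5 × 190000 = 36000 + 15200 + 95000 = 146200
Branch B: 74000 (certain)
Overall = 0.66 × 146200 + 0.34 × 74000 = 96492 + 25160 = 121652

$121,652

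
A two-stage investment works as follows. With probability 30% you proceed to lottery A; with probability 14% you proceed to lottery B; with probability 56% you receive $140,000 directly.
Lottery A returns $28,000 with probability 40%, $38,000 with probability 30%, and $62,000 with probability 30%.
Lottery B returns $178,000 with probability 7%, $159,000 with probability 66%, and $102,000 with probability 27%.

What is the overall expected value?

EV(A) = 0.4 × 28000 + 0.3 × 38000 + 0.3 × 62000 = 11200 + 11400 + 18600 = 41200
EV(B) = 0.07 × 178000 + 0.66 × 159000 + 0.27 × 102000 = 12460 + 104940 + 27540 = 144940
Branch C: 140000 (certain)
Overall = 0.3 × 41200 + 0.14 × 144940 + 0.56 × 140000 = 12360 + 20291.6 + 78400 = 111051.6

$111,051.60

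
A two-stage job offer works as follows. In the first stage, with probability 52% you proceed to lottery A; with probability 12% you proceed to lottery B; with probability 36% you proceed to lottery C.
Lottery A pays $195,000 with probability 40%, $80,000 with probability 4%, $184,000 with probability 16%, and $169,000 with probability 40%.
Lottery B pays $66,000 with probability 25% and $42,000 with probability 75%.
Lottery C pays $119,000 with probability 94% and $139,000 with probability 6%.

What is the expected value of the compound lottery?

EV(A) = 0.4 × 195000 + 0.04 × 80000 + 0.16 × 184000 + 0.4 × 169000 = 78000 + 3200 + 29440 + 67600 = 178240
EV(B) = 0.25 × 66000 + 0.75 × 42000 = 16500 + 31500 = 48000
EV(C) = 0.94 × 119000 + 0.06 × 139000 = 111860 + 8340 = 120200
Overall = 0.52 × 178240 + 0.12 × 48000 + 0.36 × 120200 = 92684.8 + 5760 + 43272 = 141716.8

$141,716.80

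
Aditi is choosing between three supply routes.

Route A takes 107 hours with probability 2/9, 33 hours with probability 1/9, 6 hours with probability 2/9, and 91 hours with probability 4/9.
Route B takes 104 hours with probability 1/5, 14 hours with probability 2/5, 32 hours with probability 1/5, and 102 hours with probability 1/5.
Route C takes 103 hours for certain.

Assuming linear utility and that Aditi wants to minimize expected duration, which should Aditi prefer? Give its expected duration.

Route B (53.2 hours)

Route A = 2/9 × 107 + 1/9 × 33 + 2/9 × 6 + 4/9 × 91 = 23.7778 + 3.6667 + 1.3333 + 40.4444 = 69.2222
Route B = 1/5 × 104 + 2/5 × 14 + 1/5 × 32 + 1/5 × 102 = 20.8 + 5.6 + 6.4 + 20.4 = 53.2
Route C: 103 (certain)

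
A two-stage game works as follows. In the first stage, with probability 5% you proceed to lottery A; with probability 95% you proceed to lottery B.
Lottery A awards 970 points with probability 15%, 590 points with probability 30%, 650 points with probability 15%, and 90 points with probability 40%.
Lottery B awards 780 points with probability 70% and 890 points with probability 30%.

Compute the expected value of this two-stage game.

795.15 points

EV(A) = 0.15 × 970 + 0.3 × 590 + 0.15 × 650 + 0.4 × 90 = 145.5 + 177 + 97.5 + 36 = 456
EV(B) = 0.7 × 780 + 0.3 × 890 = 546 + 267 = 813
Overall = 0.05 × 456 + 0.95 × 813 = 22.8 + 772.35 = 795.15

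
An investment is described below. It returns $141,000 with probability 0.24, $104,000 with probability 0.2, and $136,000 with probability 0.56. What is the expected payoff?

EV = 0.24 × 141000 + 0.2 × 104000 + 0.56 × 136000 = 33840 + 20800 + 76160 = 130800

$130,800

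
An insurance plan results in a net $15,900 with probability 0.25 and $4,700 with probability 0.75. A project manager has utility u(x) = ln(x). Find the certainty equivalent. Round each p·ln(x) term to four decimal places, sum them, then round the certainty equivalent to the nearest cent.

$6,374.11

E[u] = 0.25·ln(15900) + 0.75·ln(4700) = 2.4185 + 6.3415 = 8.7600
CE = e^8.7600 ≈ 6374.11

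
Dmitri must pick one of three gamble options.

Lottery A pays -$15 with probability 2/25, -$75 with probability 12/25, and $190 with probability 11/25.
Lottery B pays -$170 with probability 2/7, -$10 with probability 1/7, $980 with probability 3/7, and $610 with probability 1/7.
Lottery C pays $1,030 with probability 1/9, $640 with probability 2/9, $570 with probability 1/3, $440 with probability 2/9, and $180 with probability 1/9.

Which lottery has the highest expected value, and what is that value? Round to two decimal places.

Lottery A = 2/25 × (-15) + 12/25 × (-75) + 11/25 × 190 = -1.2 − 36 + 83.6 = 46.4
Lottery B = 2/7 × (-170) + 1/7 × (-10) + 3/7 × 980 + 1/7 × 610 = -48.5714 − 1.4286 + 420 + 87.1429 = 457.1429
Lottery C = 1/9 × 1030 + 2/9 × 640 + 1/3 × 570 + 2/9 × 440 + 1/9 × 180 = 114.4444 + 142.2222 + 190 + 97.7778 + 20 = 564.4444

Lottery C ($564.44)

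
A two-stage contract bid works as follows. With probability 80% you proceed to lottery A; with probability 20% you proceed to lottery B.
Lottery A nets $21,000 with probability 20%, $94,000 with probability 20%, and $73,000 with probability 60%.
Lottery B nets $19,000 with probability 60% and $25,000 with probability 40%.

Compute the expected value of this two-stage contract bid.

EV(A) = 0.2 × 21000 + 0.2 × 94000 + 0.6 × 73000 = 4200 + 18800 + 43800 = 66800
EV(B) = 0.6 × 19000 + 0.4 × 25000 = 11400 + 10000 = 21400
Overall = 0.8 × 66800 + 0.2 × 21400 = 53440 + 4280 = 57720

$57,720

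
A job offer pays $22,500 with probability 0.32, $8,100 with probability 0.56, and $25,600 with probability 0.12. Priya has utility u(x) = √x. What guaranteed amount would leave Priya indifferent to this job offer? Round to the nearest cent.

$13,829.76

E[u] = 0.32·√22500 + 0.56·√8100 + 0.12·√25600 = 0.32·150 + 0.56·90 + 0.12·160 = 117.6
CE = (117.6)² = 13829.76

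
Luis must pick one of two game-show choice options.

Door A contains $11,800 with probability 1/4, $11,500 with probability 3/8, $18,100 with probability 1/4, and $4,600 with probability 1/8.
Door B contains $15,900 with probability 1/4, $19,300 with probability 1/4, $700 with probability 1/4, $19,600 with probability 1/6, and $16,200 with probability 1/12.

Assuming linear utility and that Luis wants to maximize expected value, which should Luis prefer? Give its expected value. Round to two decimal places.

Door B ($13,591.67)

Door A = 1/4 × 11800 + 3/8 × 11500 + 1/4 × 18100 + 1/8 × 4600 = 2950 + 4312.5 + 4525 + 575 = 12362.5
Door B = 1/4 × 15900 + 1/4 × 19300 + 1/4 × 700 + 1/6 × 19600 + 1/12 × 16200 = 3975 + 4825 + 175 + 3266.6667 + 1350 = 13591.6667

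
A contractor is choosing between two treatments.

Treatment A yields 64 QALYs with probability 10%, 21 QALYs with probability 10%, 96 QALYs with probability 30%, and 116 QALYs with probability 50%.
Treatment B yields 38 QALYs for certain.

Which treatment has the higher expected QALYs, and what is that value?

Treatment A = 0.1 × 64 + 0.1 × 21 + 0.3 × 96 + 0.5 × 116 = 6.4 + 2.1 + 28.8 + 58 = 95.3
Treatment B: 38 (certain)

Treatment A (95.3 QALYs)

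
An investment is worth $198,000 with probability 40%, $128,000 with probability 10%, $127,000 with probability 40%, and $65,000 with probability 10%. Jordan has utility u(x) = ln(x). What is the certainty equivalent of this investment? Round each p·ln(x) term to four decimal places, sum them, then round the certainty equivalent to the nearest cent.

$141,974.11

E[u] = 0.4·ln(198000) + 0.1·ln(128000) + 0.4·ln(127000) + 0.1·ln(65000) = 4.8784 + 1.1760 + 4.7008 + 1.1082 = 11.8634
CE = e^11.8634 ≈ 141974.11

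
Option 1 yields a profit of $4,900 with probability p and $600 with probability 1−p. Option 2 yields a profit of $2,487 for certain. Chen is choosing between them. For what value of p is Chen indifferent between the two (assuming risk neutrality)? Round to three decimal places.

p·4900 + (1−p)·600 = 2487
4300p + 600 = 2487
p = (2487 − 600) / 4300

p = 0.439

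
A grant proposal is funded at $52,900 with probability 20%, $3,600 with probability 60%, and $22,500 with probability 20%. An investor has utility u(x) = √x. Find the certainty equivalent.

$12,544

E[u] = 0.2·√52900 + 0.6·√3600 + 0.2·√22500 = 0.2·230 + 0.6·60 + 0.2·150 = 112
CE = (112)² = 12544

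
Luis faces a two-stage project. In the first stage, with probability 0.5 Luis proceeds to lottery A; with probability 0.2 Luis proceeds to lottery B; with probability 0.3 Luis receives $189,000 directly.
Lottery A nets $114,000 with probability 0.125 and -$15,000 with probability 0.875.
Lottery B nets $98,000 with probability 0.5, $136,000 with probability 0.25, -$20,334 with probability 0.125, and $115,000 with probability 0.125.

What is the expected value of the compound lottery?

$76,229.15

EV(A) = 0.125 × 114000 + 0.875 × (-15000) = 14250 − 13125 = 1125
EV(B) = 0.5 × 98000 + 0.25 × 136000 + 0.125 × (-20334) + 0.125 × 115000 = 49000 + 34000 − 2541.75 + 14375 = 94833.25
Branch C: 189000 (certain)
Overall = 0.5 × 1125 + 0.2 × 94833.25 + 0.3 × 189000 = 562.5 + 18966.65 + 56700 = 76229.15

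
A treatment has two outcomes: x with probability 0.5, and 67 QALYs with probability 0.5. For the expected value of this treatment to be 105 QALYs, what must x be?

0.5·x + 0.5·67 = 105
0.5·x = 105 − 33.5 = 71.5
x = 71.5 / 0.5 = 143

x = 143 QALYs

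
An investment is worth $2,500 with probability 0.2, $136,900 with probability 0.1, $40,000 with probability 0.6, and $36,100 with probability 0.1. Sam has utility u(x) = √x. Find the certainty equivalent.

$34,596

E[u] = 0.2·√2500 + 0.1·√136900 + 0.6·√40000 + 0.1·√36100 = 0.2·50 + 0.1·370 + 0.6·200 + 0.1·190 = 186
CE = (186)² = 34596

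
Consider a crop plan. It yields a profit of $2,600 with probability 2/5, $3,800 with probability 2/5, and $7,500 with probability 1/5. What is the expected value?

$4,060

EV = 2/5 × 2600 + 2/5 × 3800 + 1/5 × 7500 = 1040 + 1520 + 1500 = 4060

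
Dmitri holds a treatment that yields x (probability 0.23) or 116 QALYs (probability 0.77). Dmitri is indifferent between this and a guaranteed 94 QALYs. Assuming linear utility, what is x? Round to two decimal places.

x = 20.35 QALYs

0.23·x + 0.77·116 = 94
0.23·x = 94 − 89.32 = 4.68
x = 4.68 / 0.23 = 20.3478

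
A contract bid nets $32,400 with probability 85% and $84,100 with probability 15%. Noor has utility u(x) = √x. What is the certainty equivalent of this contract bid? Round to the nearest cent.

E[u] = 0.85·√32400 + 0.15·√84100 = 0.85·180 + 0.15·290 = 196.5
CE = (196.5)² = 38612.25

$38,612.25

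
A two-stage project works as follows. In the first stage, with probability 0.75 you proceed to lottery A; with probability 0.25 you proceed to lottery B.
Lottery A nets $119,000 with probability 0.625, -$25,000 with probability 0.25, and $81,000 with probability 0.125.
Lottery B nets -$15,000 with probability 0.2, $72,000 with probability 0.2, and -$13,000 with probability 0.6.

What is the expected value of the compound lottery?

EV(A) = 0.625 × 119000 + 0.25 × (-25000) + 0.125 × 81000 = 74375 − 6250 + 10125 = 78250
EV(B) = 0.2 × (-15000) + 0.2 × 72000 + 0.6 × (-13000) = -3000 + 14400 − 7800 = 3600
Overall = 0.75 × 78250 + 0.25 × 3600 = 58687.5 + 900 = 59587.5

$59,587.50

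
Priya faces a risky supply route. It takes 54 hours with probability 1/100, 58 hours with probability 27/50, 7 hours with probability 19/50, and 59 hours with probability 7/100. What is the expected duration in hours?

38.65 hours

EV = 1/100 × 54 + 27/50 × 58 + 19/50 × 7 + 7/100 × 59 = 0.54 + 31.32 + 2.66 + 4.13 = 38.65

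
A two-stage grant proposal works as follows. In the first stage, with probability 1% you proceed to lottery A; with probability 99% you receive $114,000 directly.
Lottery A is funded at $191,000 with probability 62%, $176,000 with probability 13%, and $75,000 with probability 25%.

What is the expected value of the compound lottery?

$114,460.50

EV(A) = 0.62 × 191000 + 0.13 × 176000 + 0.25 × 75000 = 118420 + 22880 + 18750 = 160050
Branch B: 114000 (certain)
Overall = 0.01 × 160050 + 0.99 × 114000 = 1600.5 + 112860 = 114460.5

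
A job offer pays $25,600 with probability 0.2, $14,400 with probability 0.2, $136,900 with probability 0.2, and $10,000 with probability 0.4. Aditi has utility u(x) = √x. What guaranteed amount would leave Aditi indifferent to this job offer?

E[u] = 0.2·√25600 + 0.2·√14400 + 0.2·√136900 + 0.4·√10000 = 0.2·160 + 0.2·120 + 0.2·370 + 0.4·100 = 170
CE = (170)² = 28900

$28,900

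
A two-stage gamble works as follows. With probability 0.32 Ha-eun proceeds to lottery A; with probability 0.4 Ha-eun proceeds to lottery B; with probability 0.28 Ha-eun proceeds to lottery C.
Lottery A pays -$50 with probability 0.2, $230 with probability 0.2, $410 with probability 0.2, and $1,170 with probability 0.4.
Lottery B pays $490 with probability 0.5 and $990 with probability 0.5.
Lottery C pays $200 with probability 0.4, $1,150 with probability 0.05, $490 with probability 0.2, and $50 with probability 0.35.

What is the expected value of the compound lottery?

$554.36

EV(A) = 0.2 × (-50) + 0.2 × 230 + 0.2 × 410 + 0.4 × 1170 = -10 + 46 + 82 + 468 = 586
EV(B) = 0.5 × 490 + 0.5 × 990 = 245 + 495 = 740
EV(C) = 0.4 × 200 + 0.05 × 1150 + 0.2 × 490 + 0.35 × 50 = 80 + 57.5 + 98 + 17.5 = 253
Overall = 0.32 × 586 + 0.4 × 740 + 0.28 × 253 = 187.52 + 296 + 70.84 = 554.36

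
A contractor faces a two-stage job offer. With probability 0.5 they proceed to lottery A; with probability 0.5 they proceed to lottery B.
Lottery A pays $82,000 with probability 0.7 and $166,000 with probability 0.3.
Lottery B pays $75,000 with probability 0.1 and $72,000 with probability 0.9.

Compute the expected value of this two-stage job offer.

EV(A) = 0.7 × 82000 + 0.3 × 166000 = 57400 + 49800 = 107200
EV(B) = 0.1 × 75000 + 0.9 × 72000 = 7500 + 64800 = 72300
Overall = 0.5 × 107200 + 0.5 × 72300 = 53600 + 36150 = 89750

$89,750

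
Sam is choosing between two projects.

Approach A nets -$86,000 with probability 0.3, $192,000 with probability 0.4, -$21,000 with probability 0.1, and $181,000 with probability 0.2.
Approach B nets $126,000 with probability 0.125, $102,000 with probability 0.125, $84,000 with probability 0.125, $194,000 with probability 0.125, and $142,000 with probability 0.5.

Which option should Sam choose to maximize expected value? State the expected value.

Approach B ($134,250)

Approach A = 0.3 × (-86000) + 0.4 × 192000 + 0.1 × (-21000) + 0.2 × 181000 = -25800 + 76800 − 2100 + 36200 = 85100
Approach B = 0.125 × 126000 + 0.125 × 102000 + 0.125 × 84000 + 0.125 × 194000 + 0.5 × 142000 = 15750 + 12750 + 10500 + 24250 + 71000 = 134250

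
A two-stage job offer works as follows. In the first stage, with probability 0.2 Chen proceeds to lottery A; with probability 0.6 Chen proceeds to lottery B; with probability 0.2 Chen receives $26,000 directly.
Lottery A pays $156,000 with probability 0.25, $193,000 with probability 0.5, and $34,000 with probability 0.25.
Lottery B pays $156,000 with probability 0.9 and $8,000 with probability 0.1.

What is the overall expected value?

EV(A) = 0.25 × 156000 + 0.5 × 193000 + 0.25 × 34000 = 39000 + 96500 + 8500 = 144000
EV(B) = 0.9 × 156000 + 0.1 × 8000 = 140400 + 800 = 141200
Branch C: 26000 (certain)
Overall = 0.2 × 144000 + 0.6 × 141200 + 0.2 × 26000 = 28800 + 84720 + 5200 = 118720

$118,720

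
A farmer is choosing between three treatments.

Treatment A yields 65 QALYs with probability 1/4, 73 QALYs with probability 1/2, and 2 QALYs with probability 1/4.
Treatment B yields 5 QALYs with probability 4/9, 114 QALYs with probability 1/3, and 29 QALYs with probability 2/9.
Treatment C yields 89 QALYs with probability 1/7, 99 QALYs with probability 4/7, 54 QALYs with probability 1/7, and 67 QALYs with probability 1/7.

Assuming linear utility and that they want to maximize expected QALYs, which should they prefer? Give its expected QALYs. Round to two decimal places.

Treatment C (86.57 QALYs)

Treatment A = 1/4 × 65 + 1/2 × 73 + 1/4 × 2 = 16.25 + 36.5 + 0.5 = 53.25
Treatment B = 4/9 × 5 + 1/3 × 114 + 2/9 × 29 = 2.2222 + 38 + 6.4444 = 46.6667
Treatment C = 1/7 × 89 + 4/7 × 99 + 1/7 × 54 + 1/7 × 67 = 12.7143 + 56.5714 + 7.7143 + 9.5714 = 86.5714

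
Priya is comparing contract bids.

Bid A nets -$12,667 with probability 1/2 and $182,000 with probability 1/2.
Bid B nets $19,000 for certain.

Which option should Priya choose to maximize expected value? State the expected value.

Bid A = 1/2 × (-12667) + 1/2 × 182000 = -6333.5 + 91000 = 84666.5
Bid B: 19000 (certain)

Bid A ($84,666.50)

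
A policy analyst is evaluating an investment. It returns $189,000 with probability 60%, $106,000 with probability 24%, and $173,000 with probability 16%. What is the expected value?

EV = 0.6 × 189000 + 0.24 × 106000 + 0.16 × 173000 = 113400 + 25440 + 27680 = 166520

$166,520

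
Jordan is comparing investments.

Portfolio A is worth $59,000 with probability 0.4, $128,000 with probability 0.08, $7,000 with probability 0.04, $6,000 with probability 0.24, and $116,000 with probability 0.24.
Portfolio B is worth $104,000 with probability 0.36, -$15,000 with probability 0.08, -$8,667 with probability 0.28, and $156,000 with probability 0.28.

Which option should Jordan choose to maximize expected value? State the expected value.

Portfolio B ($77,493.24)

Portfolio A = 0.4 × 59000 + 0.08 × 128000 + 0.04 × 7000 + 0.24 × 6000 + 0.24 × 116000 = 23600 + 10240 + 280 + 1440 + 27840 = 63400
Portfolio B = 0.36 × 104000 + 0.08 × (-15000) + 0.28 × (-8667) + 0.28 × 156000 = 37440 − 1200 − 2426.76 + 43680 = 77493.24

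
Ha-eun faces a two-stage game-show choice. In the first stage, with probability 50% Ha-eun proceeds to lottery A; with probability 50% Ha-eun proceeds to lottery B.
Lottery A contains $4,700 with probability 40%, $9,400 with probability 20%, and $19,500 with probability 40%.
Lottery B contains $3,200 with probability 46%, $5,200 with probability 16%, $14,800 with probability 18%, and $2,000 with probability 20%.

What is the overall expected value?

EV(A) = 0.4 × 4700 + 0.2 × 9400 + 0.4 × 19500 = 1880 + 1880 + 7800 = 11560
EV(B) = 0.46 × 3200 + 0.16 × 5200 + 0.18 × 14800 + 0.2 × 2000 = 1472 + 832 + 2664 + 400 = 5368
Overall = 0.5 × 11560 + 0.5 × 5368 = 5780 + 2684 = 8464

$8,464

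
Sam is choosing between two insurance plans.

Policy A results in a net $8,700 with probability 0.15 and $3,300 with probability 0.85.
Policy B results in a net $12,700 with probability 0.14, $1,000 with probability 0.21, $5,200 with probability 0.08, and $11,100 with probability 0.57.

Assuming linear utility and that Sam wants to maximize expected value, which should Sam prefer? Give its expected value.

Policy B ($8,731)

Policy A = 0.15 × 8700 + 0.85 × 3300 = 1305 + 2805 = 4110
Policy B = 0.14 × 12700 + 0.21 × 1000 + 0.08 × 5200 + 0.57 × 11100 = 1778 + 210 + 416 + 6327 = 8731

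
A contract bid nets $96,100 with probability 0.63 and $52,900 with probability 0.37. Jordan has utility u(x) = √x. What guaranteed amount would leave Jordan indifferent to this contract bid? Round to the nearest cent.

E[u] = 0.63·√96100 + 0.37·√52900 = 0.63·310 + 0.37·230 = 280.4
CE = (280.4)² = 78624.16

$78,624.16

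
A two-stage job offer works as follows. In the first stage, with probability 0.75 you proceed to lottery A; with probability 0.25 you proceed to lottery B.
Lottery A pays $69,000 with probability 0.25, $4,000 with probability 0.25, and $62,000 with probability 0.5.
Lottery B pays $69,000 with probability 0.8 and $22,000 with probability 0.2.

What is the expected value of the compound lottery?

EV(A) = 0.25 × 69000 + 0.25 × 4000 + 0.5 × 62000 = 17250 + 1000 + 31000 = 49250
EV(B) = 0.8 × 69000 + 0.2 × 22000 = 55200 + 4400 = 59600
Overall = 0.75 × 49250 + 0.25 × 59600 = 36937.5 + 14900 = 51837.5

$51,837.50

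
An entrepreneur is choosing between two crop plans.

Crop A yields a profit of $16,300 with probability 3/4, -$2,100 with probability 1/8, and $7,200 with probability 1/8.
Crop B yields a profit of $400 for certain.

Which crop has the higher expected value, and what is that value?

Crop A ($12,862.50)

Crop A = 3/4 × 16300 + 1/8 × (-2100) + 1/8 × 7200 = 12225 − 262.5 + 900 = 12862.5
Crop B: 400 (certain)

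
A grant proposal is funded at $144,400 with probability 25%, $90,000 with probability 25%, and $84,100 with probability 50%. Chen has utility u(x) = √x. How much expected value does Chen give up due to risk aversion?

E[u] = 0.25·√144400 + 0.25·√90000 + 0.5·√84100 = 0.25·380 + 0.25·300 + 0.5·290 = 315
CE = (315)² = 99225
Risk premium = EV − CE = 100650 − 99225 = 1425

$1,425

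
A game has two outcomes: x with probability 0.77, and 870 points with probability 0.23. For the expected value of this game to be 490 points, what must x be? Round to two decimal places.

0.77·x + 0.23·870 = 490
0.77·x = 490 − 200.1 = 289.9
x = 289.9 / 0.77 = 376.4935

x = 376.49 points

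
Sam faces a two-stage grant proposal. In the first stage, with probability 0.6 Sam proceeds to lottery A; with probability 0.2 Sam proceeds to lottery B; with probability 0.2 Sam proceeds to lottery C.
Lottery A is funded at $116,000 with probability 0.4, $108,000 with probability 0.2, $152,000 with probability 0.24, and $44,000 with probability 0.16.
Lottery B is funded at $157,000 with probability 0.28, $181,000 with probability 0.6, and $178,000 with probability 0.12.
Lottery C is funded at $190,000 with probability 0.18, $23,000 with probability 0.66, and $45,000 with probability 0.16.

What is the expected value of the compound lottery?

EV(A) = 0.4 × 116000 + 0.2 × 108000 + 0.24 × 152000 + 0.16 × 44000 = 46400 + 21600 + 36480 + 7040 = 111520
EV(B) = 0.28 × 157000 + 0.6 × 181000 + 0.12 × 178000 = 43960 + 108600 + 21360 = 173920
EV(C) = 0.18 × 190000 + 0.66 × 23000 + 0.16 × 45000 = 34200 + 15180 + 7200 = 56580
Overall = 0.6 × 111520 + 0.2 × 173920 + 0.2 × 56580 = 66912 + 34784 + 11316 = 113012

$113,012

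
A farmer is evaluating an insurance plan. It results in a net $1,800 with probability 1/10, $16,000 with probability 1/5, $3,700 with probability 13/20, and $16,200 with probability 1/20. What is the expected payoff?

EV = 1/10 × 1800 + 1/5 × 16000 + 13/20 × 3700 + 1/20 × 16200 = 180 + 3200 + 2405 + 810 = 6595

$6,595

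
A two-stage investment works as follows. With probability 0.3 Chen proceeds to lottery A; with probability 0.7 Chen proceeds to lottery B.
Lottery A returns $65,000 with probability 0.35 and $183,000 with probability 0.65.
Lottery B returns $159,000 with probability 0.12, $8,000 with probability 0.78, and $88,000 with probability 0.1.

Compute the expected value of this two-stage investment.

$66,394

EV(A) = 0.35 × 65000 + 0.65 × 183000 = 22750 + 118950 = 141700
EV(B) = 0.12 × 159000 + 0.78 × 8000 + 0.1 × 88000 = 19080 + 6240 + 8800 = 34120
Overall = 0.3 × 141700 + 0.7 × 34120 = 42510 + 23884 = 66394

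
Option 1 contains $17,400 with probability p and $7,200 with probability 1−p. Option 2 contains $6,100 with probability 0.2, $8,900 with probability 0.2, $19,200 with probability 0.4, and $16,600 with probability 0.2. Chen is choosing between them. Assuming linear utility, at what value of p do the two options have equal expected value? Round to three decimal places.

EV(Option 2) = 0.2 × 6100 + 0.2 × 8900 + 0.4 × 19200 + 0.2 × 16600 = 1220 + 1780 + 7680 + 3320 = 14000
p·17400 + (1−p)·7200 = 14000
10200p + 7200 = 14000
p = (14000 − 7200) / 10200

p = 0.667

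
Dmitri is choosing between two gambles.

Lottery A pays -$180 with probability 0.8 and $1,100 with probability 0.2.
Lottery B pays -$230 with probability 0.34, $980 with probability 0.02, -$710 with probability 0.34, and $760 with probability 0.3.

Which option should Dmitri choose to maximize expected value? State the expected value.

Lottery A = 0.8 × (-180) + 0.2 × 1100 = -144 + 220 = 76
Lottery B = 0.34 × (-230) + 0.02 × 980 + 0.34 × (-710) + 0.3 × 760 = -78.2 + 19.6 − 241.4 + 228 = -72

Lottery A ($76)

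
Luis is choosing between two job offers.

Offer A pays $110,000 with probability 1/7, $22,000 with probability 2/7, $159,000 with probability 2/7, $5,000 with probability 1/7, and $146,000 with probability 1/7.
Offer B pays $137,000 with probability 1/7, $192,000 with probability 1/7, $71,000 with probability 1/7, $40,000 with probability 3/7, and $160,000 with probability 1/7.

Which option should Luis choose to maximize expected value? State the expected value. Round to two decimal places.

Offer A = 1/7 × 110000 + 2/7 × 22000 + 2/7 × 159000 + 1/7 × 5000 + 1/7 × 146000 = 15714.2857 + 6285.7143 + 45428.5714 + 714.2857 + 20857.1429 = 89000
Offer B = 1/7 × 137000 + 1/7 × 192000 + 1/7 × 71000 + 3/7 × 40000 + 1/7 × 160000 = 19571.4286 + 27428.5714 + 10142.8571 + 17142.8571 + 22857.1429 = 97142.8571

Offer B ($97,142.86)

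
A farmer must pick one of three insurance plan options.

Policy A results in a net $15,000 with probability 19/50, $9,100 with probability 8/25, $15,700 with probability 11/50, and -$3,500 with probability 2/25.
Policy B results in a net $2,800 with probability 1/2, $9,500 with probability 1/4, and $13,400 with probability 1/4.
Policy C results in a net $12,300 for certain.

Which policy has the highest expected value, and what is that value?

Policy A = 19/50 × 15000 + 8/25 × 9100 + 11/50 × 15700 + 2/25 × (-3500) = 5700 + 2912 + 3454 − 280 = 11786
Policy B = 1/2 × 2800 + 1/4 × 9500 + 1/4 × 13400 = 1400 + 2375 + 3350 = 7125
Policy C: 12300 (certain)

Policy C ($12,300)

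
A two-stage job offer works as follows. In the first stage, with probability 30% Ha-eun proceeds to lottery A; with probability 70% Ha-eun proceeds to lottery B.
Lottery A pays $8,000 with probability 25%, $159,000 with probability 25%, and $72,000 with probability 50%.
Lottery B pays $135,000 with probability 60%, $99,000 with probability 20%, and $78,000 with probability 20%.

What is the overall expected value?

$104,805

EV(A) = 0.25 × 8000 + 0.25 × 159000 + 0.5 × 72000 = 2000 + 39750 + 36000 = 77750
EV(B) = 0.6 × 135000 + 0.2 × 99000 + 0.2 × 78000 = 81000 + 19800 + 15600 = 116400
Overall = 0.3 × 77750 + 0.7 × 116400 = 23325 + 81480 = 104805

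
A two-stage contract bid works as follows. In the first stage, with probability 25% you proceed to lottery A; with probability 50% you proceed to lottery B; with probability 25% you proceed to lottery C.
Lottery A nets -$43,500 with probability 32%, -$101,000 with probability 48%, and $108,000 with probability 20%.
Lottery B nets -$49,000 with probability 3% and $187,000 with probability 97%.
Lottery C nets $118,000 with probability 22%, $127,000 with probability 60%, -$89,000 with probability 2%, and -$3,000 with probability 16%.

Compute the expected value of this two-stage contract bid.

EV(A) = 0.32 × (-43500) + 0.48 × (-101000) + 0.2 × 108000 = -13920 − 48480 + 21600 = -40800
EV(B) = 0.03 × (-49000) + 0.97 × 187000 = -1470 + 181390 = 179920
EV(C) = 0.22 × 118000 + 0.6 × 127000 + 0.02 × (-89000) + 0.16 × (-3000) = 25960 + 76200 − 1780 − 480 = 99900
Overall = 0.25 × (-40800) + 0.5 × 179920 + 0.25 × 99900 = -10200 + 89960 + 24975 = 104735

$104,735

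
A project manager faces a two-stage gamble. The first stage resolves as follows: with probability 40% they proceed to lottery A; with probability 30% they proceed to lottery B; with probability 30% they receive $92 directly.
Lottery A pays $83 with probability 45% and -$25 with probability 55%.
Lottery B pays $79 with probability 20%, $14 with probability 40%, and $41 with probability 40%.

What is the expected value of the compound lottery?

$48.38

EV(A) = 0.45 × 83 + 0.55 × (-25) = 37.35 − 13.75 = 23.6
EV(B) = 0.2 × 79 + 0.4 × 14 + 0.4 × 41 = 15.8 + 5.6 + 16.4 = 37.8
Branch C: 92 (certain)
Overall = 0.4 × 23.6 + 0.3 × 37.8 + 0.3 × 92 = 9.44 + 11.34 + 27.6 = 48.38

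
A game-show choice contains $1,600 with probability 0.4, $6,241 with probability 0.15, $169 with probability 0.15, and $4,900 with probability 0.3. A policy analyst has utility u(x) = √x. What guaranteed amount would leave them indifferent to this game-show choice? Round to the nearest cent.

$2,580.64

E[u] = 0.4·√1600 + 0.15·√6241 + 0.15·√169 + 0.3·√4900 = 0.4·40 + 0.15·79 + 0.15·13 + 0.3·70 = 50.8
CE = (50.8)² = 2580.64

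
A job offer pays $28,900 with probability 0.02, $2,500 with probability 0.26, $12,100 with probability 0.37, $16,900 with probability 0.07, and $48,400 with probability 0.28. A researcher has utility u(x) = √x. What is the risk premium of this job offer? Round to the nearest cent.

$4,107.16

E[u] = 0.02·√28900 + 0.26·√2500 + 0.37·√12100 + 0.07·√16900 + 0.28·√48400 = 0.02·170 + 0.26·50 + 0.37·110 + 0.07·130 + 0.28·220 = 127.8
CE = (127.8)² = 16332.84
Risk premium = EV − CE = 20440 − 16332.84 = 4107.16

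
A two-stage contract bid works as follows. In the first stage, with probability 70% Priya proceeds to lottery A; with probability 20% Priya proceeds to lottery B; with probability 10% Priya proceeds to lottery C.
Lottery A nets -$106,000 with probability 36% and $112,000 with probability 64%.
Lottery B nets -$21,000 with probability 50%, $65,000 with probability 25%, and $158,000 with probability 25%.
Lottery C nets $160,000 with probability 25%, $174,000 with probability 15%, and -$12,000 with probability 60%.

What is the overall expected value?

EV(A) = 0.36 × (-106000) + 0.64 × 112000 = -38160 + 71680 = 33520
EV(B) = 0.5 × (-21000) + 0.25 × 65000 + 0.25 × 158000 = -10500 + 16250 + 39500 = 45250
EV(C) = 0.25 × 160000 + 0.15 × 174000 + 0.6 × (-12000) = 40000 + 26100 − 7200 = 58900
Overall = 0.7 × 33520 + 0.2 × 45250 + 0.1 × 58900 = 23464 + 9050 + 5890 = 38404

$38,404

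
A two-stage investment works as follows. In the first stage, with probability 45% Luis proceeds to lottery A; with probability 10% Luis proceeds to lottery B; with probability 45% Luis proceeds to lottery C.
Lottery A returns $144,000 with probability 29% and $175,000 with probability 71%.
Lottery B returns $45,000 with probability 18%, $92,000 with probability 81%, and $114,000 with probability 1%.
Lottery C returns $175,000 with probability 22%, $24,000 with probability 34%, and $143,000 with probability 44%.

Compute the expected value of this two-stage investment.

EV(A) = 0.29 × 144000 + 0.71 × 175000 = 41760 + 124250 = 166010
EV(B) = 0.18 × 45000 + 0.81 × 92000 + 0.01 × 114000 = 8100 + 74520 + 1140 = 83760
EV(C) = 0.22 × 175000 + 0.34 × 24000 + 0.44 × 143000 = 38500 + 8160 + 62920 = 109580
Overall = 0.45 × 166010 + 0.1 × 83760 + 0.45 × 109580 = 74704.5 + 8376 + 49311 = 132391.5

$132,391.50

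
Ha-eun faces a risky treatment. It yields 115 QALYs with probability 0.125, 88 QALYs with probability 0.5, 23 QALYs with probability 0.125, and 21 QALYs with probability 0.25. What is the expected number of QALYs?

EV = 0.125 × 115 + 0.5 × 88 + 0.125 × 23 + 0.25 × 21 = 14.375 + 44 + 2.875 + 5.25 = 66.5

66.5 QALYs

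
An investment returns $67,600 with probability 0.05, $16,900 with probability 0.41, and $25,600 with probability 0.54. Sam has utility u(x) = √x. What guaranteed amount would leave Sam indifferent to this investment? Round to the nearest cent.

$23,317.29

E[u] = 0.05·√67600 + 0.41·√16900 + 0.54·√25600 = 0.05·260 + 0.41·130 + 0.54·160 = 152.7
CE = (152.7)² = 23317.29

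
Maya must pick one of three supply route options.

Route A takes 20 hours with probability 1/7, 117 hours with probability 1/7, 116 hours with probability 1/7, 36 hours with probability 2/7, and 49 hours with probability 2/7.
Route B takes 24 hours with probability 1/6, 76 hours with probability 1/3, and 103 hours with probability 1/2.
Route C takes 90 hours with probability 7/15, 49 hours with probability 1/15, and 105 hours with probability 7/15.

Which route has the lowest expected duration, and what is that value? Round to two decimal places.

Route A (60.43 hours)

Route A = 1/7 × 20 + 1/7 × 117 + 1/7 × 116 + 2/7 × 36 + 2/7 × 49 = 2.8571 + 16.7143 + 16.5714 + 10.2857 + 14 = 60.4286
Route B = 1/6 × 24 + 1/3 × 76 + 1/2 × 103 = 4 + 25.3333 + 51.5 = 80.8333
Route C = 7/15 × 90 + 1/15 × 49 + 7/15 × 105 = 42 + 3.2667 + 49 = 94.2667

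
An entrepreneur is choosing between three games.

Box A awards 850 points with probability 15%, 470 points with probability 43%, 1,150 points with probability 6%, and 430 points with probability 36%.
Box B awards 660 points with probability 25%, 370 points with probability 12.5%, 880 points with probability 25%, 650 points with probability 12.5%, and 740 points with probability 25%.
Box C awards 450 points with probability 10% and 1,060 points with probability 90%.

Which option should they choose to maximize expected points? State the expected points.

Box A = 0.15 × 850 + 0.43 × 470 + 0.06 × 1150 + 0.36 × 430 = 127.5 + 202.1 + 69 + 154.8 = 553.4
Box B = 0.25 × 660 + 0.125 × 370 + 0.25 × 880 + 0.125 × 650 + 0.25 × 740 = 165 + 46.25 + 220 + 81.25 + 185 = 697.5
Box C = 0.1 × 450 + 0.9 × 1060 = 45 + 954 = 999

Box C (999 points)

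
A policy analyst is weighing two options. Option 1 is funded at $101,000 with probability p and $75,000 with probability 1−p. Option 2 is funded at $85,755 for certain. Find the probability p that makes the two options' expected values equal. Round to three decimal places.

p·101000 + (1−p)·75000 = 85755
26000p + 75000 = 85755
p = (85755 − 75000) / 26000

p = 0.414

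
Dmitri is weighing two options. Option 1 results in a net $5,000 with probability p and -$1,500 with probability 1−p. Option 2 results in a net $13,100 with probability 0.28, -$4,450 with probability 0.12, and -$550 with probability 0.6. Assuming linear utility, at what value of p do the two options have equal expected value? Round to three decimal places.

p = 0.662

EV(Option 2) = 0.28 × 13100 + 0.12 × (-4450) + 0.6 × (-550) = 3668 − 534 − 330 = 2804
p·5000 + (1−p)·(-1500) = 2804
6500p − 1500 = 2804
p = (2804 + 1500) / 6500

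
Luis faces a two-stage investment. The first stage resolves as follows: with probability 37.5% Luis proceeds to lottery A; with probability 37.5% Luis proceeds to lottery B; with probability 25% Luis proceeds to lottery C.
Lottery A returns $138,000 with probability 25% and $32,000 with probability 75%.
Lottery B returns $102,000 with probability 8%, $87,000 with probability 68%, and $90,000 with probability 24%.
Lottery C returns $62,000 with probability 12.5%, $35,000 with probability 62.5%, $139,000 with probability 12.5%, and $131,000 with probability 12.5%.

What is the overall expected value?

EV(A) = 0.25 × 138000 + 0.75 × 32000 = 34500 + 24000 = 58500
EV(B) = 0.08 × 102000 + 0.68 × 87000 + 0.24 × 90000 = 8160 + 59160 + 21600 = 88920
EV(C) = 0.125 × 62000 + 0.625 × 35000 + 0.125 × 139000 + 0.125 × 131000 = 7750 + 21875 + 17375 + 16375 = 63375
Overall = 0.375 × 58500 + 0.375 × 88920 + 0.25 × 63375 = 21937.5 + 33345 + 15843.75 = 71126.25

$71,126.25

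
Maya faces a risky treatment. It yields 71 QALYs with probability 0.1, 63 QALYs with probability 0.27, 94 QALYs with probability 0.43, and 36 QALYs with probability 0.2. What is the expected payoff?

EV = 0.1 × 71 + 0.27 × 63 + 0.43 × 94 + 0.2 × 36 = 7.1 + 17.01 + 40.42 + 7.2 = 71.73

71.73 QALYs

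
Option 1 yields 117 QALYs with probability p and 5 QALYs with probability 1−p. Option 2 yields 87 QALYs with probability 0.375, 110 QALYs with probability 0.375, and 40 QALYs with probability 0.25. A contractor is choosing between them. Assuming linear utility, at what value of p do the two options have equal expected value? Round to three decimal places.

p = 0.704

EV(Option 2) = 0.375 × 87 + 0.375 × 110 + 0.25 × 40 = 32.625 + 41.25 + 10 = 83.875
p·117 + (1−p)·5 = 83.875
112p + 5 = 83.875
p = (83.875 − 5) / 112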